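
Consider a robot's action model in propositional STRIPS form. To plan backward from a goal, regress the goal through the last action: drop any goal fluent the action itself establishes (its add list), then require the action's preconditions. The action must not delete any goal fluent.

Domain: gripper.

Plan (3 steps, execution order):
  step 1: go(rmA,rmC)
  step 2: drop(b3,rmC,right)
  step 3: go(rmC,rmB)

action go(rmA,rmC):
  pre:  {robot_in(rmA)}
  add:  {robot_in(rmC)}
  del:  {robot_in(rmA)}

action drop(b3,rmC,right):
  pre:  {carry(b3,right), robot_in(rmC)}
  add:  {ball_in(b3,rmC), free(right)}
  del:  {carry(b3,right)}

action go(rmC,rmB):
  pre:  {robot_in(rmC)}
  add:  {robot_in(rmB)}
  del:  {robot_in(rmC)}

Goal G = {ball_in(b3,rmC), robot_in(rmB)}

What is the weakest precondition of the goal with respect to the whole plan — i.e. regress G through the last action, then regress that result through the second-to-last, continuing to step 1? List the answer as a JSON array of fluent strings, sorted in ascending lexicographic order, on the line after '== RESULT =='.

Work backward from the goal:
  through step 3 (go(rmC,rmB)): drop {robot_in(rmB)}, keep {ball_in(b3,rmC)}, require {robot_in(rmC)}
    → {ball_in(b3,rmC), robot_in(rmC)}
  through step 2 (drop(b3,rmC,right)): drop {ball_in(b3,rmC)}, keep {robot_in(rmC)}, require {carry(b3,right), robot_in(rmC)}
    → {carry(b3,right), robot_in(rmC)}
  through step 1 (go(rmA,rmC)): drop {robot_in(rmC)}, keep {carry(b3,right)}, require {robot_in(rmA)}
    → {carry(b3,right), robot_in(rmA)}

== RESULT ==
["carry(b3,right)", "robot_in(rmA)"]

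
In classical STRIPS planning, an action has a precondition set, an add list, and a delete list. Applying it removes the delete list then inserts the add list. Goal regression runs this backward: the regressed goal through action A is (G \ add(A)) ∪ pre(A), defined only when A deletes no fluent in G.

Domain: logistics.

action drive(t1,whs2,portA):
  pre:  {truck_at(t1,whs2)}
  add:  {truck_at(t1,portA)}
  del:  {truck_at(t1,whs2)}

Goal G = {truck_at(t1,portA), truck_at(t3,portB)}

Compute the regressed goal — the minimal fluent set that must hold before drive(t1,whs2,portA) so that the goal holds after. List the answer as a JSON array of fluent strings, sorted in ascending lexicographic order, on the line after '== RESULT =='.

Compute (G \ add) ∪ pre:
  G ∩ del = {}  (empty — regression defined)
  G \ add = {truck_at(t1,portA), truck_at(t3,portB)} \ {truck_at(t1,portA)} = {truck_at(t3,portB)}
  ∪ pre   = {truck_at(t3,portB)} ∪ {truck_at(t1,whs2)}
          = {truck_at(t1,whs2), truck_at(t3,portB)}

== RESULT ==
["truck_at(t1,whs2)", "truck_at(t3,portB)"]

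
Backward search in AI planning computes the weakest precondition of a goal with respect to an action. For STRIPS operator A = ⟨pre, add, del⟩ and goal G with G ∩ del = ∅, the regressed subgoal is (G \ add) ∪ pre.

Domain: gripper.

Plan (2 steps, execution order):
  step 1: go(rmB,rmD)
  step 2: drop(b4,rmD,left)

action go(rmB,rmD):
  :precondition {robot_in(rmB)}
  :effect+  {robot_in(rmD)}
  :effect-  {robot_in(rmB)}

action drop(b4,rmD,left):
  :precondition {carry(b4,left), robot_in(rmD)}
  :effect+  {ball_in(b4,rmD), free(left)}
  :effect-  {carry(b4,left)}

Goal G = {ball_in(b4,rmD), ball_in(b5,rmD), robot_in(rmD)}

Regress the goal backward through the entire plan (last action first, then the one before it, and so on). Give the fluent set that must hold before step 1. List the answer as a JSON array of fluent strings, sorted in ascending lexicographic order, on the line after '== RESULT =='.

Work backward from the goal:
  through step 2 (drop(b4,rmD,left)): drop {ball_in(b4,rmD)}, keep {ball_in(b5,rmD), robot_in(rmD)}, require {carry(b4,left), robot_in(rmD)}
    → {ball_in(b5,rmD), carry(b4,left), robot_in(rmD)}
  through step 1 (go(rmB,rmD)): drop {robot_in(rmD)}, keep {ball_in(b5,rmD), carry(b4,left)}, require {robot_in(rmB)}
    → {ball_in(b5,rmD), carry(b4,left), robot_in(rmB)}

== RESULT ==
["ball_in(b5,rmD)", "carry(b4,left)", "robot_in(rmB)"]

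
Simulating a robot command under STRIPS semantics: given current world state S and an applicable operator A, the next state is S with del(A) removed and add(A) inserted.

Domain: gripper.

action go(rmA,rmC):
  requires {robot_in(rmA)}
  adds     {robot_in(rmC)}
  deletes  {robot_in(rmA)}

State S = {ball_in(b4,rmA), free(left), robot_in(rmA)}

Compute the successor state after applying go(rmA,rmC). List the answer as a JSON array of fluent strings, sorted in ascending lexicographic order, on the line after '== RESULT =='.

Compute (S \ del) ∪ add:
  pre ⊆ S: {robot_in(rmA)} ⊆ S  — applicable
  S \ del = {ball_in(b4,rmA), free(left)}
  ∪ add   = {ball_in(b4,rmA), free(left), robot_in(rmC)}

== RESULT ==
["ball_in(b4,rmA)", "free(left)", "robot_in(rmC)"]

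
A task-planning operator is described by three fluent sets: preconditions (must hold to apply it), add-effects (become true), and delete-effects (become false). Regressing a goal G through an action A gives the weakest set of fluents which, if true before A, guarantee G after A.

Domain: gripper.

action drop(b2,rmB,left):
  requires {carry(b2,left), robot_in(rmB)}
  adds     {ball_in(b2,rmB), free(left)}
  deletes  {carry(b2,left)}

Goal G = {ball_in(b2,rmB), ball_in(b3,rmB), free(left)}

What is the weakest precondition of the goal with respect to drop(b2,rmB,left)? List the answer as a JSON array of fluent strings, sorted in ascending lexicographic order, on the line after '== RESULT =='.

Regress:
  G ∩ del = {}  (empty — regression defined)
  G \ add = {ball_in(b2,rmB), ball_in(b3,rmB), free(left)} \ {ball_in(b2,rmB), free(left)} = {ball_in(b3,rmB)}
  ∪ pre   = {ball_in(b3,rmB)} ∪ {carry(b2,left), robot_in(rmB)}
          = {ball_in(b3,rmB), carry(b2,left), robot_in(rmB)}

== RESULT ==
["ball_in(b3,rmB)", "carry(b2,left)", "robot_in(rmB)"]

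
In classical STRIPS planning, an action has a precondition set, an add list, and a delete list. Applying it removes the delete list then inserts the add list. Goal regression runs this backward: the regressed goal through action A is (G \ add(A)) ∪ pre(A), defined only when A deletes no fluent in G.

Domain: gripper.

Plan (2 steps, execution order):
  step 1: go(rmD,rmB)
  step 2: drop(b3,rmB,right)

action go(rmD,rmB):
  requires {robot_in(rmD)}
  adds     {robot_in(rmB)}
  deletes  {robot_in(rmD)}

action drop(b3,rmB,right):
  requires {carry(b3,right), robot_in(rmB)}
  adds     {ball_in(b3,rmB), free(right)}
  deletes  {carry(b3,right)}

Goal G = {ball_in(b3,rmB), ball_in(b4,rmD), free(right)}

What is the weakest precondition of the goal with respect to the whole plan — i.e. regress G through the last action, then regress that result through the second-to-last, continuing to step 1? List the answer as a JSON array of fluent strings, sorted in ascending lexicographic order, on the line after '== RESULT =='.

Regress step by step:
  through step 2 (drop(b3,rmB,right)): drop {ball_in(b3,rmB), free(right)}, keep {ball_in(b4,rmD)}, require {carry(b3,right), robot_in(rmB)}
    → {ball_in(b4,rmD), carry(b3,right), robot_in(rmB)}
  through step 1 (go(rmD,rmB)): drop {robot_in(rmB)}, keep {ball_in(b4,rmD), carry(b3,right)}, require {robot_in(rmD)}
    → {ball_in(b4,rmD), carry(b3,right), robot_in(rmD)}

== RESULT ==
["ball_in(b4,rmD)", "carry(b3,right)", "robot_in(rmD)"]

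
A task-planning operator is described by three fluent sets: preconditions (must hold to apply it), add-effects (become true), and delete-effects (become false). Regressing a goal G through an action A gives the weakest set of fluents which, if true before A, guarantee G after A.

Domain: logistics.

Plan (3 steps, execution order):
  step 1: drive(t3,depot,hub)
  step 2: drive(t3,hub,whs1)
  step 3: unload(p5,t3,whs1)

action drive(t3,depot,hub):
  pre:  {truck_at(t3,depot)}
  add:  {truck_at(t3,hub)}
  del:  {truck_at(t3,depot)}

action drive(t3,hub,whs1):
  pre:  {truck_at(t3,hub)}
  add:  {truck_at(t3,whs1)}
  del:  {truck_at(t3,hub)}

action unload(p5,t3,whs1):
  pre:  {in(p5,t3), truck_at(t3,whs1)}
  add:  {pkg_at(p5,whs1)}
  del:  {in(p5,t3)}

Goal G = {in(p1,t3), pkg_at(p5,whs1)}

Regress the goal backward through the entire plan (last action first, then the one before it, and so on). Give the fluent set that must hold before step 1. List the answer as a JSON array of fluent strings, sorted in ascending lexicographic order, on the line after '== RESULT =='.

Regress step by step:
  through step 3 (unload(p5,t3,whs1)): drop {pkg_at(p5,whs1)}, keep {in(p1,t3)}, require {in(p5,t3), truck_at(t3,whs1)}
    → {in(p1,t3), in(p5,t3), truck_at(t3,whs1)}
  through step 2 (drive(t3,hub,whs1)): drop {truck_at(t3,whs1)}, keep {in(p1,t3), in(p5,t3)}, require {truck_at(t3,hub)}
    → {in(p1,t3), in(p5,t3), truck_at(t3,hub)}
  through step 1 (drive(t3,depot,hub)): drop {truck_at(t3,hub)}, keep {in(p1,t3), in(p5,t3)}, require {truck_at(t3,depot)}
    → {in(p1,t3), in(p5,t3), truck_at(t3,depot)}

== RESULT ==
["in(p1,t3)", "in(p5,t3)", "truck_at(t3,depot)"]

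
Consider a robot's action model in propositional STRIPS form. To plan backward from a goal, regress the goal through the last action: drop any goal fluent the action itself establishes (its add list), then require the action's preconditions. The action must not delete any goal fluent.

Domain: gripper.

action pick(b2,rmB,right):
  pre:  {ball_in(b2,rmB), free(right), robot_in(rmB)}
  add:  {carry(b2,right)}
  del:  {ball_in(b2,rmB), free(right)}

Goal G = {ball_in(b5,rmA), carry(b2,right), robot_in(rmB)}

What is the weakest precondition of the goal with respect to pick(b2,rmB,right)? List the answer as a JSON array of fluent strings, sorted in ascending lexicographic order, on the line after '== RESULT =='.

Regress:
  G ∩ del = {}  (empty — regression defined)
  G \ add = {ball_in(b5,rmA), carry(b2,right), robot_in(rmB)} \ {carry(b2,right)} = {ball_in(b5,rmA), robot_in(rmB)}
  ∪ pre   = {ball_in(b5,rmA), robot_in(rmB)} ∪ {ball_in(b2,rmB), free(right), robot_in(rmB)}
          = {ball_in(b2,rmB), ball_in(b5,rmA), free(right), robot_in(rmB)}

== RESULT ==
["ball_in(b2,rmB)", "ball_in(b5,rmA)", "free(right)", "robot_in(rmB)"]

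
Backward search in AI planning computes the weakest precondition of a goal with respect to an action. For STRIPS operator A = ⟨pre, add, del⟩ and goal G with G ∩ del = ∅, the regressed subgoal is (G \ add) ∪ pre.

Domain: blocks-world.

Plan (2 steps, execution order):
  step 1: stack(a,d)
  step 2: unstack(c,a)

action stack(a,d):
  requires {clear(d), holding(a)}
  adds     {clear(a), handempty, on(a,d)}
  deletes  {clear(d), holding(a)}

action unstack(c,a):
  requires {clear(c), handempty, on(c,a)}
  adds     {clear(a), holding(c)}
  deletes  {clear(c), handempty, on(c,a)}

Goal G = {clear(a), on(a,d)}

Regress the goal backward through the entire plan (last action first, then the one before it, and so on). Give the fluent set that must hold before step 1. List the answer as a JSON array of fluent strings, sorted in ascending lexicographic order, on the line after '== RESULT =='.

Regress step by step:
  through step 2 (unstack(c,a)): drop {clear(a)}, keep {on(a,d)}, require {clear(c), handempty, on(c,a)}
    → {clear(c), handempty, on(a,d), on(c,a)}
  through step 1 (stack(a,d)): drop {handempty, on(a,d)}, keep {clear(c), on(c,a)}, require {clear(d), holding(a)}
    → {clear(c), clear(d), holding(a), on(c,a)}

== RESULT ==
["clear(c)", "clear(d)", "holding(a)", "on(c,a)"]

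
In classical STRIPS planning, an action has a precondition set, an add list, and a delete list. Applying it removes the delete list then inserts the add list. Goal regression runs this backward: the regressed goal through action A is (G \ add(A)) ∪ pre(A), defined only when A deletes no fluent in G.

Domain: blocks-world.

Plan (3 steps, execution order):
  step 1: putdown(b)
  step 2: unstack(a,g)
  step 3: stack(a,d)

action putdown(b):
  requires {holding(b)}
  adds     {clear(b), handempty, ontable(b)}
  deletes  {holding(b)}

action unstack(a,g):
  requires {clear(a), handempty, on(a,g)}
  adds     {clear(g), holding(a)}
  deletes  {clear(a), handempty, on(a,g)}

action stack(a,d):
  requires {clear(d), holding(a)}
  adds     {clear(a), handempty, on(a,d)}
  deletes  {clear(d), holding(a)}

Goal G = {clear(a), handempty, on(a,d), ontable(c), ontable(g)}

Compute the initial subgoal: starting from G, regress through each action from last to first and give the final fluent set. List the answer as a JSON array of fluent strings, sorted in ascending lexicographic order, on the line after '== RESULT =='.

Work backward from the goal:
  through step 3 (stack(a,d)): drop {clear(a), handempty, on(a,d)}, keep {ontable(c), ontable(g)}, require {clear(d), holding(a)}
    → {clear(d), holding(a), ontable(c), ontable(g)}
  through step 2 (unstack(a,g)): drop {holding(a)}, keep {clear(d), ontable(c), ontable(g)}, require {clear(a), handempty, on(a,g)}
    → {clear(a), clear(d), handempty, on(a,g), ontable(c), ontable(g)}
  through step 1 (putdown(b)): drop {handempty}, keep {clear(a), clear(d), on(a,g), ontable(c), ontable(g)}, require {holding(b)}
    → {clear(a), clear(d), holding(b), on(a,g), ontable(c), ontable(g)}

== RESULT ==
["clear(a)", "clear(d)", "holding(b)", "on(a,g)", "ontable(c)", "ontable(g)"]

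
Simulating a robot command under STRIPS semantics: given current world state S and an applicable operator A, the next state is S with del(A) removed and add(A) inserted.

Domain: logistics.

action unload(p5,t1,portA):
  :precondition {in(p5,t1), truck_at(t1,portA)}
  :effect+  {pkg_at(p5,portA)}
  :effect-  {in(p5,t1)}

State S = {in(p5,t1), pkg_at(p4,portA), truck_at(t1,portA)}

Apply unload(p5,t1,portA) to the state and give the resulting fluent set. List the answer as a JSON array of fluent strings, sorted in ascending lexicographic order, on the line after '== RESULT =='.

Progress:
  pre ⊆ S: {in(p5,t1), truck_at(t1,portA)} ⊆ S  — applicable
  S \ del = {pkg_at(p4,portA), truck_at(t1,portA)}
  ∪ add   = {pkg_at(p4,portA), pkg_at(p5,portA), truck_at(t1,portA)}

== RESULT ==
["pkg_at(p4,portA)", "pkg_at(p5,portA)", "truck_at(t1,portA)"]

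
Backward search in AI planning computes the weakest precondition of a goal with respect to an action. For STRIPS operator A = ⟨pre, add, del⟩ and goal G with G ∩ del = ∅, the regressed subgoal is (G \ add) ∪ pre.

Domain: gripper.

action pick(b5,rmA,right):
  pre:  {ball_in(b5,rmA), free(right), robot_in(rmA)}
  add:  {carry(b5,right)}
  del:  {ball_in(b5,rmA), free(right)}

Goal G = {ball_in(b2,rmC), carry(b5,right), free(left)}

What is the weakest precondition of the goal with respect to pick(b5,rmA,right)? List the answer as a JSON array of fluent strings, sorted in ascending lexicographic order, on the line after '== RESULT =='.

Regress:
  G ∩ del = {}  (empty — regression defined)
  G \ add = {ball_in(b2,rmC), carry(b5,right), free(left)} \ {carry(b5,right)} = {ball_in(b2,rmC), free(left)}
  ∪ pre   = {ball_in(b2,rmC), free(left)} ∪ {ball_in(b5,rmA), free(right), robot_in(rmA)}
          = {ball_in(b2,rmC), ball_in(b5,rmA), free(left), free(right), robot_in(rmA)}

== RESULT ==
["ball_in(b2,rmC)", "ball_in(b5,rmA)", "free(left)", "free(right)", "robot_in(rmA)"]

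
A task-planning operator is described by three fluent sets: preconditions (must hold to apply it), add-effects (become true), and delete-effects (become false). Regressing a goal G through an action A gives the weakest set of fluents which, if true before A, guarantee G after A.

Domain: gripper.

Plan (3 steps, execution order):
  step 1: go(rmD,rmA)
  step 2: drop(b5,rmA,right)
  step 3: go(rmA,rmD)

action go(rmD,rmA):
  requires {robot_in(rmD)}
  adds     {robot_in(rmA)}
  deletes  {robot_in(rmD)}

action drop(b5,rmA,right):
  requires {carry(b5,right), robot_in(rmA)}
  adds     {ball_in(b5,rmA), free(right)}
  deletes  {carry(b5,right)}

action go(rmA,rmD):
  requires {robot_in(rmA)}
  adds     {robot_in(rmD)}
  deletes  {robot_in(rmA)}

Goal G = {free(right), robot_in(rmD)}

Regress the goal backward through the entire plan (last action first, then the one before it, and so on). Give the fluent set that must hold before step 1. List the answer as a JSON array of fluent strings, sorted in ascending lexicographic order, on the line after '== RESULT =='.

Regress step by step:
  through step 3 (go(rmA,rmD)): drop {robot_in(rmD)}, keep {free(right)}, require {robot_in(rmA)}
    → {free(right), robot_in(rmA)}
  through step 2 (drop(b5,rmA,right)): drop {free(right)}, keep {robot_in(rmA)}, require {carry(b5,right), robot_in(rmA)}
    → {carry(b5,right), robot_in(rmA)}
  through step 1 (go(rmD,rmA)): drop {robot_in(rmA)}, keep {carry(b5,right)}, require {robot_in(rmD)}
    → {carry(b5,right), robot_in(rmD)}

== RESULT ==
["carry(b5,right)", "robot_in(rmD)"]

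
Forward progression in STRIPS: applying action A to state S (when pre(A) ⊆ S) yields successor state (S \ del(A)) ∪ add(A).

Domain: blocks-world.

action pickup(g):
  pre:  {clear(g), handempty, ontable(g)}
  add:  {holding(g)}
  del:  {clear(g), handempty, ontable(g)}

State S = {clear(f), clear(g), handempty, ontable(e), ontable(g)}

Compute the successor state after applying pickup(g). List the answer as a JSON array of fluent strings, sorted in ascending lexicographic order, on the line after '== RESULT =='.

Compute (S \ del) ∪ add:
  pre ⊆ S: {clear(g), handempty, ontable(g)} ⊆ S  — applicable
  S \ del = {clear(f), ontable(e)}
  ∪ add   = {clear(f), holding(g), ontable(e)}

== RESULT ==
["clear(f)", "holding(g)", "ontable(e)"]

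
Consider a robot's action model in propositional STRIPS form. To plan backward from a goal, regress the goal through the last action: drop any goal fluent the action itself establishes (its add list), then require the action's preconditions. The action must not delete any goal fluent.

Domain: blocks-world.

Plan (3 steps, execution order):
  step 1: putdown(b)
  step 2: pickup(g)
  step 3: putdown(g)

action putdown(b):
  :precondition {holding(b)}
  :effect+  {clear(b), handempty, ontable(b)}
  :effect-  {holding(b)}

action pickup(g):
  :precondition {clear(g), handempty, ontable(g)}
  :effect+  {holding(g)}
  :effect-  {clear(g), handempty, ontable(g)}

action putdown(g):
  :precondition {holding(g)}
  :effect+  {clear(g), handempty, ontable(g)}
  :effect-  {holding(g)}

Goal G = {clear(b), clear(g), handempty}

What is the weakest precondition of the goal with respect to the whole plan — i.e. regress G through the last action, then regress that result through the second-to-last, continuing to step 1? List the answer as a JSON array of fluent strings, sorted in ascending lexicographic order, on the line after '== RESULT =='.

Regress step by step:
  through step 3 (putdown(g)): drop {clear(g), handempty}, keep {clear(b)}, require {holding(g)}
    → {clear(b), holding(g)}
  through step 2 (pickup(g)): drop {holding(g)}, keep {clear(b)}, require {clear(g), handempty, ontable(g)}
    → {clear(b), clear(g), handempty, ontable(g)}
  through step 1 (putdown(b)): drop {clear(b), handempty}, keep {clear(g), ontable(g)}, require {holding(b)}
    → {clear(g), holding(b), ontable(g)}

== RESULT ==
["clear(g)", "holding(b)", "ontable(g)"]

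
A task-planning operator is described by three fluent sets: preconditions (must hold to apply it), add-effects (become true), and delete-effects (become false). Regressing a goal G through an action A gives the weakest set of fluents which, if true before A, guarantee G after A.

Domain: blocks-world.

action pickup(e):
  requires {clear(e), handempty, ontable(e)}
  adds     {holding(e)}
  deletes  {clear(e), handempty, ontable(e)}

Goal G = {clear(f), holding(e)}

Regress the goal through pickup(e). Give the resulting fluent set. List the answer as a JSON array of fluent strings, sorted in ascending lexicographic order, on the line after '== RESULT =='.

Regress:
  G ∩ del = {}  (empty — regression defined)
  G \ add = {clear(f), holding(e)} \ {holding(e)} = {clear(f)}
  ∪ pre   = {clear(f)} ∪ {clear(e), handempty, ontable(e)}
          = {clear(e), clear(f), handempty, ontable(e)}

== RESULT ==
["clear(e)", "clear(f)", "handempty", "ontable(e)"]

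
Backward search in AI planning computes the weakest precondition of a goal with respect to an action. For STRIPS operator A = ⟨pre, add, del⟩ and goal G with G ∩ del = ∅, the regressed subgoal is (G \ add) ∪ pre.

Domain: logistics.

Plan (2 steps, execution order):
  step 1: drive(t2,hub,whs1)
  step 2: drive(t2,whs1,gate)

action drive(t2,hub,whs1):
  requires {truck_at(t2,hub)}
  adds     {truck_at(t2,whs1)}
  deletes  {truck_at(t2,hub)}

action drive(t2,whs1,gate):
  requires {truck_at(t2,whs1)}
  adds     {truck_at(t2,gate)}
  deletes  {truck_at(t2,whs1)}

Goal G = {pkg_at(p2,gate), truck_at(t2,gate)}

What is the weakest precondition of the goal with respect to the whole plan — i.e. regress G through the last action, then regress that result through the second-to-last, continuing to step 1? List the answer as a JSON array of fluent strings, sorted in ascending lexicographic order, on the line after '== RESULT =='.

Work backward from the goal:
  through step 2 (drive(t2,whs1,gate)): drop {truck_at(t2,gate)}, keep {pkg_at(p2,gate)}, require {truck_at(t2,whs1)}
    → {pkg_at(p2,gate), truck_at(t2,whs1)}
  through step 1 (drive(t2,hub,whs1)): drop {truck_at(t2,whs1)}, keep {pkg_at(p2,gate)}, require {truck_at(t2,hub)}
    → {pkg_at(p2,gate), truck_at(t2,hub)}

== RESULT ==
["pkg_at(p2,gate)", "truck_at(t2,hub)"]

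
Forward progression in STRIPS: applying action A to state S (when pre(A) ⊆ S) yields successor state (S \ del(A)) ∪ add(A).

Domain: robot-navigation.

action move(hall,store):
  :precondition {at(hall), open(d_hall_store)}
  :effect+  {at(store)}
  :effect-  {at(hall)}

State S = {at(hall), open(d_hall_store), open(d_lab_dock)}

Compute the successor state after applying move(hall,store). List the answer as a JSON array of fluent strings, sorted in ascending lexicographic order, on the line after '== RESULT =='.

Compute (S \ del) ∪ add:
  pre ⊆ S: {at(hall), open(d_hall_store)} ⊆ S  — applicable
  S \ del = {open(d_hall_store), open(d_lab_dock)}
  ∪ add   = {at(store), open(d_hall_store), open(d_lab_dock)}

== RESULT ==
["at(store)", "open(d_hall_store)", "open(d_lab_dock)"]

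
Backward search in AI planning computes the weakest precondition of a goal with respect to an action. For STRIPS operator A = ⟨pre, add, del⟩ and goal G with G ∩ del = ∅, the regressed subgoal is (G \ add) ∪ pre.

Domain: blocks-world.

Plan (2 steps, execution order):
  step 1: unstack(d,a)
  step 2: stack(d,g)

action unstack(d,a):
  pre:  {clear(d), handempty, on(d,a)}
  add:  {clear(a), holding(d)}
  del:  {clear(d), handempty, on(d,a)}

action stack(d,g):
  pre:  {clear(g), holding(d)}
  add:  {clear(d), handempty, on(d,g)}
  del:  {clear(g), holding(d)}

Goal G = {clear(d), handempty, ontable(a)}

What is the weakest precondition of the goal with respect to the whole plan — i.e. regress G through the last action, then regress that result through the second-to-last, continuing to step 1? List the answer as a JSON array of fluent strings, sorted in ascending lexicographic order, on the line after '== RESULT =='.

Regress step by step:
  through step 2 (stack(d,g)): drop {clear(d), handempty}, keep {ontable(a)}, require {clear(g), holding(d)}
    → {clear(g), holding(d), ontable(a)}
  through step 1 (unstack(d,a)): drop {holding(d)}, keep {clear(g), ontable(a)}, require {clear(d), handempty, on(d,a)}
    → {clear(d), clear(g), handempty, on(d,a), ontable(a)}

== RESULT ==
["clear(d)", "clear(g)", "handempty", "on(d,a)", "ontable(a)"]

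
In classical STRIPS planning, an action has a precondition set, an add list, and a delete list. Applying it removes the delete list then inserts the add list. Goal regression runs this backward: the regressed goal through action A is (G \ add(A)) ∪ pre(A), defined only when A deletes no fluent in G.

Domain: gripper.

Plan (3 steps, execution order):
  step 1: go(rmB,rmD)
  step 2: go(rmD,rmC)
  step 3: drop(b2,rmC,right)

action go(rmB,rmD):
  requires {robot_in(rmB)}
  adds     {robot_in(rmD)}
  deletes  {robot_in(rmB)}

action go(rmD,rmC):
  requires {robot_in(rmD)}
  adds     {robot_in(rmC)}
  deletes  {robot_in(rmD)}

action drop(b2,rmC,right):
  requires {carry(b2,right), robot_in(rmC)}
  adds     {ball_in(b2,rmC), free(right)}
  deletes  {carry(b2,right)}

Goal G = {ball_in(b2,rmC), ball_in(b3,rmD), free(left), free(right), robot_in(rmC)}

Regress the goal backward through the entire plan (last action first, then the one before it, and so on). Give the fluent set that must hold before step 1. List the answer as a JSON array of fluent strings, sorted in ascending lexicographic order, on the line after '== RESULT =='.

Regress step by step:
  through step 3 (drop(b2,rmC,right)): drop {ball_in(b2,rmC), free(right)}, keep {ball_in(b3,rmD), free(left), robot_in(rmC)}, require {carry(b2,right), robot_in(rmC)}
    → {ball_in(b3,rmD), carry(b2,right), free(left), robot_in(rmC)}
  through step 2 (go(rmD,rmC)): drop {robot_in(rmC)}, keep {ball_in(b3,rmD), carry(b2,right), free(left)}, require {robot_in(rmD)}
    → {ball_in(b3,rmD), carry(b2,right), free(left), robot_in(rmD)}
  through step 1 (go(rmB,rmD)): drop {robot_in(rmD)}, keep {ball_in(b3,rmD), carry(b2,right), free(left)}, require {robot_in(rmB)}
    → {ball_in(b3,rmD), carry(b2,right), free(left), robot_in(rmB)}

== RESULT ==
["ball_in(b3,rmD)", "carry(b2,right)", "free(left)", "robot_in(rmB)"]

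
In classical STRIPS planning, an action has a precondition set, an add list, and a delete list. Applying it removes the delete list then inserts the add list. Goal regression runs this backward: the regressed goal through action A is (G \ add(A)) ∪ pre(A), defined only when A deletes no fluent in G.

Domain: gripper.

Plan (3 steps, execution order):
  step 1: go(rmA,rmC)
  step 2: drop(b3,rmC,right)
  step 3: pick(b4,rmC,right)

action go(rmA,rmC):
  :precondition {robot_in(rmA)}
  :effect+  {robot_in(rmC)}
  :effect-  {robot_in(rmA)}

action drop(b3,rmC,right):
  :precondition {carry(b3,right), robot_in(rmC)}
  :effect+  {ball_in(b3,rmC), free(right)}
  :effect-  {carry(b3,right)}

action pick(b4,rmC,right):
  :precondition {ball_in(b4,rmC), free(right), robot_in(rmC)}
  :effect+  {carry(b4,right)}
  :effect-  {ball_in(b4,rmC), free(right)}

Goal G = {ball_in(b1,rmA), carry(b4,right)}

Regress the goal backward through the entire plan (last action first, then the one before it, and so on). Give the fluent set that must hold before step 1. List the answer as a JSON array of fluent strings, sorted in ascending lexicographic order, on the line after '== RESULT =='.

Work backward from the goal:
  through step 3 (pick(b4,rmC,right)): drop {carry(b4,right)}, keep {ball_in(b1,rmA)}, require {ball_in(b4,rmC), free(right), robot_in(rmC)}
    → {ball_in(b1,rmA), ball_in(b4,rmC), free(right), robot_in(rmC)}
  through step 2 (drop(b3,rmC,right)): drop {free(right)}, keep {ball_in(b1,rmA), ball_in(b4,rmC), robot_in(rmC)}, require {carry(b3,right), robot_in(rmC)}
    → {ball_in(b1,rmA), ball_in(b4,rmC), carry(b3,right), robot_in(rmC)}
  through step 1 (go(rmA,rmC)): drop {robot_in(rmC)}, keep {ball_in(b1,rmA), ball_in(b4,rmC), carry(b3,right)}, require {robot_in(rmA)}
    → {ball_in(b1,rmA), ball_in(b4,rmC), carry(b3,right), robot_in(rmA)}

== RESULT ==
["ball_in(b1,rmA)", "ball_in(b4,rmC)", "carry(b3,right)", "robot_in(rmA)"]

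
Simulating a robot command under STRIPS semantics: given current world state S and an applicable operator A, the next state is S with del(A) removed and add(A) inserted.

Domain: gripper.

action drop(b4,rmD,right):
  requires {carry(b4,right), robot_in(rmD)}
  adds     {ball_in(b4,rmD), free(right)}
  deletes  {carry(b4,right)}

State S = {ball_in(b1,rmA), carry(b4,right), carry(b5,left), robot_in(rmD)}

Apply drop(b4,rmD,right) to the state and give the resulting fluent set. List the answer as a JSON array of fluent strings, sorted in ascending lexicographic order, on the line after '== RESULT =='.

Compute (S \ del) ∪ add:
  pre ⊆ S: {carry(b4,right), robot_in(rmD)} ⊆ S  — applicable
  S \ del = {ball_in(b1,rmA), carry(b5,left), robot_in(rmD)}
  ∪ add   = {ball_in(b1,rmA), ball_in(b4,rmD), carry(b5,left), free(right), robot_in(rmD)}

== RESULT ==
["ball_in(b1,rmA)", "ball_in(b4,rmD)", "carry(b5,left)", "free(right)", "robot_in(rmD)"]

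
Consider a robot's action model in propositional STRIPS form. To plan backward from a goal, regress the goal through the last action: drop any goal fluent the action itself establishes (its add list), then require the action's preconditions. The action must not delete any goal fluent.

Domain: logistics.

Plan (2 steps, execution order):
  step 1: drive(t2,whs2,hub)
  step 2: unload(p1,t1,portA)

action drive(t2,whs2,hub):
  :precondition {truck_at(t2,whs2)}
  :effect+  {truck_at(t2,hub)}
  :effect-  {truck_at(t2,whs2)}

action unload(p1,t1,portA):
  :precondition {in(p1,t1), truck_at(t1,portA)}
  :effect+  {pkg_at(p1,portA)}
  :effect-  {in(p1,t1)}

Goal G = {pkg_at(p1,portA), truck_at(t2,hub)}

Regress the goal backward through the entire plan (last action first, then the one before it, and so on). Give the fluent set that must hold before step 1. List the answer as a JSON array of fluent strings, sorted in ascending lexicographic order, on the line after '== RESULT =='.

Regress step by step:
  through step 2 (unload(p1,t1,portA)): drop {pkg_at(p1,portA)}, keep {truck_at(t2,hub)}, require {in(p1,t1), truck_at(t1,portA)}
    → {in(p1,t1), truck_at(t1,portA), truck_at(t2,hub)}
  through step 1 (drive(t2,whs2,hub)): drop {truck_at(t2,hub)}, keep {in(p1,t1), truck_at(t1,portA)}, require {truck_at(t2,whs2)}
    → {in(p1,t1), truck_at(t1,portA), truck_at(t2,whs2)}

== RESULT ==
["in(p1,t1)", "truck_at(t1,portA)", "truck_at(t2,whs2)"]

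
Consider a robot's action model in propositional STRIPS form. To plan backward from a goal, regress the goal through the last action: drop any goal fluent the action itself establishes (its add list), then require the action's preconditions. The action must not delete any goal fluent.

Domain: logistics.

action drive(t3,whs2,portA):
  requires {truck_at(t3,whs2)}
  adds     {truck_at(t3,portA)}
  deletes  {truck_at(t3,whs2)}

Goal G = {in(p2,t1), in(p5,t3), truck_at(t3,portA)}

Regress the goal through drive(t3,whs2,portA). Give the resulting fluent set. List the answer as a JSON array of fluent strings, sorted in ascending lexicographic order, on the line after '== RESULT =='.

Compute (G \ add) ∪ pre:
  G ∩ del = {}  (empty — regression defined)
  G \ add = {in(p2,t1), in(p5,t3), truck_at(t3,portA)} \ {truck_at(t3,portA)} = {in(p2,t1), in(p5,t3)}
  ∪ pre   = {in(p2,t1), in(p5,t3)} ∪ {truck_at(t3,whs2)}
          = {in(p2,t1), in(p5,t3), truck_at(t3,whs2)}

== RESULT ==
["in(p2,t1)", "in(p5,t3)", "truck_at(t3,whs2)"]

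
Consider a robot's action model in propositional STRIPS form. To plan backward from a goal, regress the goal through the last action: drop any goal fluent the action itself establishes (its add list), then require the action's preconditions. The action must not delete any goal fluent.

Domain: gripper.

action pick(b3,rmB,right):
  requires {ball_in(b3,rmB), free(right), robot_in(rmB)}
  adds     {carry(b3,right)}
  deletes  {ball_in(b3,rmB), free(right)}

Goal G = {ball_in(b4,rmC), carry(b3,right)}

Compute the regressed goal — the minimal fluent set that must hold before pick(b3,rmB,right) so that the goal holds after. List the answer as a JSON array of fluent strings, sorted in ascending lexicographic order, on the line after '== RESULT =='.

Compute (G \ add) ∪ pre:
  G ∩ del = {}  (empty — regression defined)
  G \ add = {ball_in(b4,rmC), carry(b3,right)} \ {carry(b3,right)} = {ball_in(b4,rmC)}
  ∪ pre   = {ball_in(b4,rmC)} ∪ {ball_in(b3,rmB), free(right), robot_in(rmB)}
          = {ball_in(b3,rmB), ball_in(b4,rmC), free(right), robot_in(rmB)}

== RESULT ==
["ball_in(b3,rmB)", "ball_in(b4,rmC)", "free(right)", "robot_in(rmB)"]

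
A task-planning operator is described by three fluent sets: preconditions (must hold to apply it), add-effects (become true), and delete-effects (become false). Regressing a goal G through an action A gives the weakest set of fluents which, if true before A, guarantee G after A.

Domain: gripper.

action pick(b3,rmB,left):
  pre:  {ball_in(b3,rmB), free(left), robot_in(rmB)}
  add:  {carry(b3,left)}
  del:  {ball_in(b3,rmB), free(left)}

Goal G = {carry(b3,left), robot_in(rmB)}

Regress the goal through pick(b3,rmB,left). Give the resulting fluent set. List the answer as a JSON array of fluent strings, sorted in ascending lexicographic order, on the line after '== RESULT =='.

Regress:
  G ∩ del = {}  (empty — regression defined)
  G \ add = {carry(b3,left), robot_in(rmB)} \ {carry(b3,left)} = {robot_in(rmB)}
  ∪ pre   = {robot_in(rmB)} ∪ {ball_in(b3,rmB), free(left), robot_in(rmB)}
          = {ball_in(b3,rmB), free(left), robot_in(rmB)}

== RESULT ==
["ball_in(b3,rmB)", "free(left)", "robot_in(rmB)"]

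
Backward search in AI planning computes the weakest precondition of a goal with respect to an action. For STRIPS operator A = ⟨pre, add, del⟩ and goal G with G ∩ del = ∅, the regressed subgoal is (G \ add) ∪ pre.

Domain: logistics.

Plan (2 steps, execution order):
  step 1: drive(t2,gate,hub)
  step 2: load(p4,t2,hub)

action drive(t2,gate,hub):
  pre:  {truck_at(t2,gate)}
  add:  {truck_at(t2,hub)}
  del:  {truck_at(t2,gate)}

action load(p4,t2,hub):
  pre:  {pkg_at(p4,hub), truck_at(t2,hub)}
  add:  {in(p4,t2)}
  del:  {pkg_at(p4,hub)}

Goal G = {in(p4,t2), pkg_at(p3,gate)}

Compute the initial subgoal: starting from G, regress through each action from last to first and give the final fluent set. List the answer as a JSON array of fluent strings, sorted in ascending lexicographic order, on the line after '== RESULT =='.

Work backward from the goal:
  through step 2 (load(p4,t2,hub)): drop {in(p4,t2)}, keep {pkg_at(p3,gate)}, require {pkg_at(p4,hub), truck_at(t2,hub)}
    → {pkg_at(p3,gate), pkg_at(p4,hub), truck_at(t2,hub)}
  through step 1 (drive(t2,gate,hub)): drop {truck_at(t2,hub)}, keep {pkg_at(p3,gate), pkg_at(p4,hub)}, require {truck_at(t2,gate)}
    → {pkg_at(p3,gate), pkg_at(p4,hub), truck_at(t2,gate)}

== RESULT ==
["pkg_at(p3,gate)", "pkg_at(p4,hub)", "truck_at(t2,gate)"]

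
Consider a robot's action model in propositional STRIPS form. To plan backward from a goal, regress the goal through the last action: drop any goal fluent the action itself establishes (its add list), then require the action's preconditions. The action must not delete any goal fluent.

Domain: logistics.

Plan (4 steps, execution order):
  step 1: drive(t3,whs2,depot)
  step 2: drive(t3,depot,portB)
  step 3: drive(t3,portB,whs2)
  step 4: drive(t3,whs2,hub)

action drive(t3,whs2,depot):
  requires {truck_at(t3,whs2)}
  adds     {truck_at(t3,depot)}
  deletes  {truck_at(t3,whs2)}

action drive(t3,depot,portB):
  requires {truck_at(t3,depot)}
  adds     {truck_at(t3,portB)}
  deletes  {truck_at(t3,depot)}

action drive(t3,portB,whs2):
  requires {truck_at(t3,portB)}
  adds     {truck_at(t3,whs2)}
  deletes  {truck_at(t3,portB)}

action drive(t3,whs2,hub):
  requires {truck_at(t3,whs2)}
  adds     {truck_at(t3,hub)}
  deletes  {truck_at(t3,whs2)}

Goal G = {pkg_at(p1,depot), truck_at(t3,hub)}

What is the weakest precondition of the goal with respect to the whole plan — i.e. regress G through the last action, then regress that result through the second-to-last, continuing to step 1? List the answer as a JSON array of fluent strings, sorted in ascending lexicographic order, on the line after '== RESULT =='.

Work backward from the goal:
  through step 4 (drive(t3,whs2,hub)): drop {truck_at(t3,hub)}, keep {pkg_at(p1,depot)}, require {truck_at(t3,whs2)}
    → {pkg_at(p1,depot), truck_at(t3,whs2)}
  through step 3 (drive(t3,portB,whs2)): drop {truck_at(t3,whs2)}, keep {pkg_at(p1,depot)}, require {truck_at(t3,portB)}
    → {pkg_at(p1,depot), truck_at(t3,portB)}
  through step 2 (drive(t3,depot,portB)): drop {truck_at(t3,portB)}, keep {pkg_at(p1,depot)}, require {truck_at(t3,depot)}
    → {pkg_at(p1,depot), truck_at(t3,depot)}
  through step 1 (drive(t3,whs2,depot)): drop {truck_at(t3,depot)}, keep {pkg_at(p1,depot)}, require {truck_at(t3,whs2)}
    → {pkg_at(p1,depot), truck_at(t3,whs2)}

== RESULT ==
["pkg_at(p1,depot)", "truck_at(t3,whs2)"]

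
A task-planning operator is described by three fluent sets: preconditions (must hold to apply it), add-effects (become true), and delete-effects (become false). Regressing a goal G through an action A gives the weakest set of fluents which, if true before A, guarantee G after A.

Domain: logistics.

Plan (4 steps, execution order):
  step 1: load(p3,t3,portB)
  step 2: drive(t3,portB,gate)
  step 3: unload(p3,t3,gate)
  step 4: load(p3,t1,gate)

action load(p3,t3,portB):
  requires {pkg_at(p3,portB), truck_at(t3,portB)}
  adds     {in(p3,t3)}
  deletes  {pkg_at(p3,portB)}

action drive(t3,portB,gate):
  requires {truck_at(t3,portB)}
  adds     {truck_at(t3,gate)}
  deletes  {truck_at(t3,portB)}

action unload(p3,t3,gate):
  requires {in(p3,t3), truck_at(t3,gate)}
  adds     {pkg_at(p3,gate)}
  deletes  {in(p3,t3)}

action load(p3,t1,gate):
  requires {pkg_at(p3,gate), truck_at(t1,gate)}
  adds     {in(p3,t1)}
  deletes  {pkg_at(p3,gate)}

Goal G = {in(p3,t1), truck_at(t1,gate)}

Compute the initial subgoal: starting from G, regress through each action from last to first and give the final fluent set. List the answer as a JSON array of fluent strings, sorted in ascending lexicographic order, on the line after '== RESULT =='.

Regress step by step:
  through step 4 (load(p3,t1,gate)): drop {in(p3,t1)}, keep {truck_at(t1,gate)}, require {pkg_at(p3,gate), truck_at(t1,gate)}
    → {pkg_at(p3,gate), truck_at(t1,gate)}
  through step 3 (unload(p3,t3,gate)): drop {pkg_at(p3,gate)}, keep {truck_at(t1,gate)}, require {in(p3,t3), truck_at(t3,gate)}
    → {in(p3,t3), truck_at(t1,gate), truck_at(t3,gate)}
  through step 2 (drive(t3,portB,gate)): drop {truck_at(t3,gate)}, keep {in(p3,t3), truck_at(t1,gate)}, require {truck_at(t3,portB)}
    → {in(p3,t3), truck_at(t1,gate), truck_at(t3,portB)}
  through step 1 (load(p3,t3,portB)): drop {in(p3,t3)}, keep {truck_at(t1,gate), truck_at(t3,portB)}, require {pkg_at(p3,portB), truck_at(t3,portB)}
    → {pkg_at(p3,portB), truck_at(t1,gate), truck_at(t3,portB)}

== RESULT ==
["pkg_at(p3,portB)", "truck_at(t1,gate)", "truck_at(t3,portB)"]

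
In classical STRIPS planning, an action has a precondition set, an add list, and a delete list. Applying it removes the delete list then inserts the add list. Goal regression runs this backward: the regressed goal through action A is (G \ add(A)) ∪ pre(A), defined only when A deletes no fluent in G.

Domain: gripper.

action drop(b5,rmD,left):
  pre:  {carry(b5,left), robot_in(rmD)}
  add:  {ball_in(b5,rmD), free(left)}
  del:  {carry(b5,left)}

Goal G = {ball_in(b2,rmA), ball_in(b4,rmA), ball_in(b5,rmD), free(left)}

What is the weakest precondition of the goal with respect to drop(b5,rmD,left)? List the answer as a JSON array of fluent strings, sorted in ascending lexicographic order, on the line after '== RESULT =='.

Regress:
  G ∩ del = {}  (empty — regression defined)
  G \ add = {ball_in(b2,rmA), ball_in(b4,rmA), ball_in(b5,rmD), free(left)} \ {ball_in(b5,rmD), free(left)} = {ball_in(b2,rmA), ball_in(b4,rmA)}
  ∪ pre   = {ball_in(b2,rmA), ball_in(b4,rmA)} ∪ {carry(b5,left), robot_in(rmD)}
          = {ball_in(b2,rmA), ball_in(b4,rmA), carry(b5,left), robot_in(rmD)}

== RESULT ==
["ball_in(b2,rmA)", "ball_in(b4,rmA)", "carry(b5,left)", "robot_in(rmD)"]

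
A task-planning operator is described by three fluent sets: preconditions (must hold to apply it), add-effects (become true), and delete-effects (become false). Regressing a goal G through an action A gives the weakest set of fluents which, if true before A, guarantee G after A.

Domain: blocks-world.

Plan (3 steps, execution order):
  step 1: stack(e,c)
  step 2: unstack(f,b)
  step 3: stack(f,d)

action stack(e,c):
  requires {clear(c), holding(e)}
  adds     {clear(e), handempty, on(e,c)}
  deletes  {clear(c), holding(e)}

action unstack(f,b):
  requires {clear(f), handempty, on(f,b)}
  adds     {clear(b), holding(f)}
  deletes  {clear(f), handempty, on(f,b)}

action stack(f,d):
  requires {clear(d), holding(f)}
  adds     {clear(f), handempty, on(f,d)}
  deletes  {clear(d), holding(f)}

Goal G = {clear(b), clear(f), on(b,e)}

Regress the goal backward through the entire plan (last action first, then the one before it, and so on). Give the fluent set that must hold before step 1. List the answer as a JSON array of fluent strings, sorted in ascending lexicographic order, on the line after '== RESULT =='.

Work backward from the goal:
  through step 3 (stack(f,d)): drop {clear(f)}, keep {clear(b), on(b,e)}, require {clear(d), holding(f)}
    → {clear(b), clear(d), holding(f), on(b,e)}
  through step 2 (unstack(f,b)): drop {clear(b), holding(f)}, keep {clear(d), on(b,e)}, require {clear(f), handempty, on(f,b)}
    → {clear(d), clear(f), handempty, on(b,e), on(f,b)}
  through step 1 (stack(e,c)): drop {handempty}, keep {clear(d), clear(f), on(b,e), on(f,b)}, require {clear(c), holding(e)}
    → {clear(c), clear(d), clear(f), holding(e), on(b,e), on(f,b)}

== RESULT ==
["clear(c)", "clear(d)", "clear(f)", "holding(e)", "on(b,e)", "on(f,b)"]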